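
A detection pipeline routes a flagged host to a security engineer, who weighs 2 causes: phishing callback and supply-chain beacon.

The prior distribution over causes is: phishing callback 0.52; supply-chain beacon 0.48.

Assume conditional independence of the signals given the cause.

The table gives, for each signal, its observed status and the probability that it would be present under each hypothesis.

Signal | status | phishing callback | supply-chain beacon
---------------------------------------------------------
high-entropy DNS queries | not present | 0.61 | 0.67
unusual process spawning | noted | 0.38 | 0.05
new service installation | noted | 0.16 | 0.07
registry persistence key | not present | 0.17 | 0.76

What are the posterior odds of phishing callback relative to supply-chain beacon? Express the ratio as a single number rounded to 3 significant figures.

The normalizing constant cancels in an odds ratio, so compute prior × likelihood for the two hypotheses only (using 1 − P(present | H) for each absent signal):
  phishing callback: 0.52 × (1 − 0.61) × 0.38 × 0.16 × (1 − 0.17) = 0.010234
  supply-chain beacon: 0.48 × (1 − 0.67) × 0.05 × 0.07 × (1 − 0.76) = 0.00013306
Odds(phishing callback : supply-chain beacon) = 0.010234 / 0.00013306 ≈ 76.9.

76.9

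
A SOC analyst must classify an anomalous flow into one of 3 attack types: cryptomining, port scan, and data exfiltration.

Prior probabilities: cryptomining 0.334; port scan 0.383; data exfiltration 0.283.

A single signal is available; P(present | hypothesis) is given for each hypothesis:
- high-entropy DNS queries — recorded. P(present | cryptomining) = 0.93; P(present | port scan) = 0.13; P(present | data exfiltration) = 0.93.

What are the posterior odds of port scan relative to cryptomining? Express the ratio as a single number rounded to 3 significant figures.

The normalizing constant cancels in an odds ratio, so compute prior × likelihood for the two hypotheses only:
  port scan: 0.383 × 0.13 = 0.04979
  cryptomining: 0.334 × 0.93 = 0.31062
Odds(port scan : cryptomining) = 0.04979 / 0.31062 ≈ 0.160.

0.160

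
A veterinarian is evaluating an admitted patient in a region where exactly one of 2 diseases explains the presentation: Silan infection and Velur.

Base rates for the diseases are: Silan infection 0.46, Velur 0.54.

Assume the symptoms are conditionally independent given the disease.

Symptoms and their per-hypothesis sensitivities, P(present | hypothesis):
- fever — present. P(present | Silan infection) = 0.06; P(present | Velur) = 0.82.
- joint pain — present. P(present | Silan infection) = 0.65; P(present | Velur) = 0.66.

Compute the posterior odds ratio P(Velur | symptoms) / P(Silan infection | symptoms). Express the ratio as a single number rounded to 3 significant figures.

The normalizing constant cancels in an odds ratio, so compute prior × likelihood for the two hypotheses only:
  Velur: 0.54 × 0.82 × 0.66 = 0.29225
  Silan infection: 0.46 × 0.06 × 0.65 = 0.01794
Posterior odds = 0.29225 / 0.01794 ≈ 16.3.

16.3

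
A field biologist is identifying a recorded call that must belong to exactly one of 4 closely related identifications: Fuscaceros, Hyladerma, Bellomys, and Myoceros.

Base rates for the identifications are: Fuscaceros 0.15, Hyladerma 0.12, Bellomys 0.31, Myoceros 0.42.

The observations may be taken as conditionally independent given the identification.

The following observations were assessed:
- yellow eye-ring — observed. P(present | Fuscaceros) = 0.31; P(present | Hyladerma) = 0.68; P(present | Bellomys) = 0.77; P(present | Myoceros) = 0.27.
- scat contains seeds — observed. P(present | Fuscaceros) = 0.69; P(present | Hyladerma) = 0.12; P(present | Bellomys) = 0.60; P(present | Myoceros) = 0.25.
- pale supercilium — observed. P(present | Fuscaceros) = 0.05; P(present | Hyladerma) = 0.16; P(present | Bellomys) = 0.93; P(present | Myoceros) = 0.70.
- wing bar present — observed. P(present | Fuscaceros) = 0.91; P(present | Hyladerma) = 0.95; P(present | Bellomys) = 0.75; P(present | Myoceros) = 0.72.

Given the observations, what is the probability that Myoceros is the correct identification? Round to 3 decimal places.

0.122

For each hypothesis, the unnormalized posterior weight is prior × product of the observation likelihoods:
  Fuscaceros: 0.15 × 0.31 × 0.69 × 0.05 × 0.91 = 0.0014599
  Hyladerma: 0.12 × 0.68 × 0.12 × 0.16 × 0.95 = 0.0014884
  Bellomys: 0.31 × 0.77 × 0.60 × 0.93 × 0.75 = 0.099896
  Myoceros: 0.42 × 0.27 × 0.25 × 0.70 × 0.72 = 0.014288
The unnormalized weights sum to 0.11713.
P(Myoceros | evidence) = 0.014288 / 0.11713 ≈ 0.122.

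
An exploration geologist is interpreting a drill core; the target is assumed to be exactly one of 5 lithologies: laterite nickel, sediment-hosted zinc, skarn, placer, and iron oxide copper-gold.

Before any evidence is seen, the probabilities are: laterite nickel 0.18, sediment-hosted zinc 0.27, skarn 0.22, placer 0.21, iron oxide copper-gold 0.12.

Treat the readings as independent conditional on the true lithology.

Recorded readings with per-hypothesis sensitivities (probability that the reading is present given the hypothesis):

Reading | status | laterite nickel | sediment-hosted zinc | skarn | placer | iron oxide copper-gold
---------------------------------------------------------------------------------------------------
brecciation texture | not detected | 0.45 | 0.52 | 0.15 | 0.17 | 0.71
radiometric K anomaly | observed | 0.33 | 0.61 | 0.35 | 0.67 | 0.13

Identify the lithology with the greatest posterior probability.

placer

For each hypothesis, the unnormalized posterior weight is prior × product of the reading likelihoods (using 1 − P(present | H) for each absent reading):
  laterite nickel: 0.18 × (1 − 0.45) × 0.33 = 0.03267
  sediment-hosted zinc: 0.27 × (1 − 0.52) × 0.61 = 0.079056
  skarn: 0.22 × (1 − 0.15) × 0.35 = 0.06545
  placer: 0.21 × (1 − 0.17) × 0.67 = 0.11678
  iron oxide copper-gold: 0.12 × (1 − 0.71) × 0.13 = 0.004524
The unnormalized weights sum to 0.29848.
P(laterite nickel | evidence) ≈ 0.03267 / 0.29848 ≈ 0.109
P(sediment-hosted zinc | evidence) ≈ 0.079056 / 0.29848 ≈ 0.265
P(skarn | evidence) ≈ 0.06545 / 0.29848 ≈ 0.219
P(placer | evidence) ≈ 0.11678 / 0.29848 ≈ 0.391
P(iron oxide copper-gold | evidence) ≈ 0.004524 / 0.29848 ≈ 0.015
The largest is 0.391, so placer is most probable.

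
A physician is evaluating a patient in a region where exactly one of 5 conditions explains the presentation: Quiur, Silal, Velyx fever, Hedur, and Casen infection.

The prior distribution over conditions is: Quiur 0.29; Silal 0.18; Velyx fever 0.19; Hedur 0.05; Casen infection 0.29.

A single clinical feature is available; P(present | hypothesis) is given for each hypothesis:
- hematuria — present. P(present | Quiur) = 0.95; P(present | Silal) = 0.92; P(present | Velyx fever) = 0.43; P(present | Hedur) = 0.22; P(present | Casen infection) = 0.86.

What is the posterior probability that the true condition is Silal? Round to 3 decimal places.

0.211

For each hypothesis, the unnormalized posterior weight is prior × likelihood:
  Quiur: 0.29 × 0.95 = 0.2755
  Silal: 0.18 × 0.92 = 0.1656
  Velyx fever: 0.19 × 0.43 = 0.0817
  Hedur: 0.05 × 0.22 = 0.011
  Casen infection: 0.29 × 0.86 = 0.2494
Marginal likelihood of the evidence = 0.7832.
P(Silal | evidence) = 0.1656 / 0.7832 ≈ 0.211.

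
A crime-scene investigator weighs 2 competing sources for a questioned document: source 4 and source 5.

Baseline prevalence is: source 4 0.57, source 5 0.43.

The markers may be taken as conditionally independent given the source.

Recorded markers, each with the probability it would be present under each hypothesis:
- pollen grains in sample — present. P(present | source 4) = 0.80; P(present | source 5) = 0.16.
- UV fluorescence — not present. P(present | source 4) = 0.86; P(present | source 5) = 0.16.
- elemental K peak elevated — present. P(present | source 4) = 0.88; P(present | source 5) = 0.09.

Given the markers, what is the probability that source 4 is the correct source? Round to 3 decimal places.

0.915

For each hypothesis, the unnormalized posterior weight is prior × product of the marker likelihoods (using 1 − P(present | H) for each absent marker):
  source 4: 0.57 × 0.80 × (1 − 0.86) × 0.88 = 0.056179
  source 5: 0.43 × 0.16 × (1 − 0.16) × 0.09 = 0.0052013
Normalizing constant Z = 0.056179 + 0.0052013 = 0.06138.
P(source 4 | evidence) = 0.056179 / 0.06138 ≈ 0.915.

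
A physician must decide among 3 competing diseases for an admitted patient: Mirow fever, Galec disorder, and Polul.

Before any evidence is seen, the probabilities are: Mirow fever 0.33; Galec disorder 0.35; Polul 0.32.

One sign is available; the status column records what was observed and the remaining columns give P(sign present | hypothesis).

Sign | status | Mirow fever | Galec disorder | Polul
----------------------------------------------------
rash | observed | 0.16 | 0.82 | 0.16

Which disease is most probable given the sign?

Galec disorder

For each hypothesis, the unnormalized posterior weight is prior × likelihood:
  Mirow fever: 0.33 × 0.16 = 0.0528
  Galec disorder: 0.35 × 0.82 = 0.287
  Polul: 0.32 × 0.16 = 0.0512
Normalizing constant Z = 0.0528 + 0.287 + 0.0512 = 0.391.
P(Mirow fever | evidence) ≈ 0.0528 / 0.391 ≈ 0.135
P(Galec disorder | evidence) ≈ 0.287 / 0.391 ≈ 0.734
P(Polul | evidence) ≈ 0.0512 / 0.391 ≈ 0.131
The largest is 0.734, so Galec disorder is most probable.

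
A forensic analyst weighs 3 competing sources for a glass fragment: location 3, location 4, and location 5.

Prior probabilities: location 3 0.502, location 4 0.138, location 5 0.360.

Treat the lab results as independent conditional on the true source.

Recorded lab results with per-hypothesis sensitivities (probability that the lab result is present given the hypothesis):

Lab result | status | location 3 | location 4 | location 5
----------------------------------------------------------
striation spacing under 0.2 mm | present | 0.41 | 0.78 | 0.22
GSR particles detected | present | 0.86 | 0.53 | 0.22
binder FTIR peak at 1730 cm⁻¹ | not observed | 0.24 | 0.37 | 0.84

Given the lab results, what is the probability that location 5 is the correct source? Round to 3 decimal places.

0.016

Multiply each prior by the joint likelihood of the lab result pattern (using 1 − P(present | H) for each absent lab result):
  location 3: 0.502 × 0.41 × 0.86 × (1 − 0.24) = 0.13452
  location 4: 0.138 × 0.78 × 0.53 × (1 − 0.37) = 0.035941
  location 5: 0.360 × 0.22 × 0.22 × (1 − 0.84) = 0.0027878
Marginal likelihood of the evidence = 0.17325.
P(location 5 | evidence) = 0.0027878 / 0.17325 ≈ 0.016.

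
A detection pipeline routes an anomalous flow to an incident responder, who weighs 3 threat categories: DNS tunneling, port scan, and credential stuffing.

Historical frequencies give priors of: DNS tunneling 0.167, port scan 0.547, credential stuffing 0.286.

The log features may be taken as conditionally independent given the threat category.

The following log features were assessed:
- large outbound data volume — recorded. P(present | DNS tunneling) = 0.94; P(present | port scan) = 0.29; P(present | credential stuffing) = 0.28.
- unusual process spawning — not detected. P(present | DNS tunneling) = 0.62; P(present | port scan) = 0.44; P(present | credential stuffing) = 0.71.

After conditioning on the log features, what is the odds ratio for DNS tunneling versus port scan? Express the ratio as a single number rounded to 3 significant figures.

0.672

Unnormalized posterior weight (prior times the log feature likelihoods) for each of the two hypotheses (using 1 − P(present | H) for each absent log feature):
  DNS tunneling: 0.167 × 0.94 × (1 − 0.62) = 0.059652
  port scan: 0.547 × 0.29 × (1 − 0.44) = 0.088833
Posterior odds = 0.059652 / 0.088833 ≈ 0.672.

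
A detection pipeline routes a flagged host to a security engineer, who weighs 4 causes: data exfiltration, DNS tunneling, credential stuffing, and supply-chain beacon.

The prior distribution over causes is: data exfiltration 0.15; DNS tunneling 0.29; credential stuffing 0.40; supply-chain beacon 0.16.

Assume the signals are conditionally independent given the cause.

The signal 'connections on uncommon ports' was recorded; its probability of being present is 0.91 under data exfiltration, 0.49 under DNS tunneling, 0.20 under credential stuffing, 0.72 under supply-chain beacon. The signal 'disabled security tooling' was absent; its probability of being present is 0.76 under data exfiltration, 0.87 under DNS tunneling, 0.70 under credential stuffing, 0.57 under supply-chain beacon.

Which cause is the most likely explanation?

supply-chain beacon

By Bayes' rule with conditional independence, the unnormalized weight for each hypothesis is prior × ∏ likelihoods (using 1 − P(present | H) for each absent signal):
  data exfiltration: 0.15 × 0.91 × (1 − 0.76) = 0.03276
  DNS tunneling: 0.29 × 0.49 × (1 − 0.87) = 0.018473
  credential stuffing: 0.40 × 0.20 × (1 − 0.70) = 0.024
  supply-chain beacon: 0.16 × 0.72 × (1 − 0.57) = 0.049536
Normalizing constant Z = 0.03276 + 0.018473 + 0.024 + 0.049536 = 0.12477.
P(data exfiltration | evidence) ≈ 0.03276 / 0.12477 ≈ 0.263
P(DNS tunneling | evidence) ≈ 0.018473 / 0.12477 ≈ 0.148
P(credential stuffing | evidence) ≈ 0.024 / 0.12477 ≈ 0.192
P(supply-chain beacon | evidence) ≈ 0.049536 / 0.12477 ≈ 0.397
The largest is 0.397, so supply-chain beacon is most probable.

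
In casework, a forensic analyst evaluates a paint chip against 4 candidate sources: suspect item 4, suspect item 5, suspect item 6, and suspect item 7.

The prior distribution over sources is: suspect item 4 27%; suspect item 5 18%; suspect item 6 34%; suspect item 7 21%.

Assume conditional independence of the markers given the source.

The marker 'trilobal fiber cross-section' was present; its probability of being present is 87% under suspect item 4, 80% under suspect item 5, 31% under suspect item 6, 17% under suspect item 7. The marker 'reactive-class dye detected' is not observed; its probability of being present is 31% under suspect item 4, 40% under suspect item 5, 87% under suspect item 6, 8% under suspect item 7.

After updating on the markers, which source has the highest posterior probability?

Multiply each prior by the joint likelihood of the marker pattern (using 1 − P(present | H) for each absent marker):
  suspect item 4: 0.27 × 0.87 × (1 − 0.31) = 0.16208
  suspect item 5: 0.18 × 0.80 × (1 − 0.40) = 0.0864
  suspect item 6: 0.34 × 0.31 × (1 − 0.87) = 0.013702
  suspect item 7: 0.21 × 0.17 × (1 − 0.08) = 0.032844
The unnormalized weights sum to 0.29503.
P(suspect item 4 | evidence) ≈ 0.16208 / 0.29503 ≈ 0.549
P(suspect item 5 | evidence) ≈ 0.0864 / 0.29503 ≈ 0.293
P(suspect item 6 | evidence) ≈ 0.013702 / 0.29503 ≈ 0.046
P(suspect item 7 | evidence) ≈ 0.032844 / 0.29503 ≈ 0.111
The largest is 0.549, so suspect item 4 is most probable.

suspect item 4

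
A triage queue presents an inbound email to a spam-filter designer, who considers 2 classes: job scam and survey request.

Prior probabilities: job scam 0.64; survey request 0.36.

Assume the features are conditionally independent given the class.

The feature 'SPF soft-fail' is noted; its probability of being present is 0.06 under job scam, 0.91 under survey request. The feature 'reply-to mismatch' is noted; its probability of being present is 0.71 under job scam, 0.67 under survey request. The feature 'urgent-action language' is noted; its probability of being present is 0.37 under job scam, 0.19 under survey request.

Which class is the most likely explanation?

By Bayes' rule with conditional independence, the unnormalized weight for each hypothesis is prior × ∏ likelihoods:
  job scam: 0.64 × 0.06 × 0.71 × 0.37 = 0.010088
  survey request: 0.36 × 0.91 × 0.67 × 0.19 = 0.041703
Normalizing constant Z = 0.010088 + 0.041703 = 0.051791.
P(job scam | evidence) ≈ 0.010088 / 0.051791 ≈ 0.195
P(survey request | evidence) ≈ 0.041703 / 0.051791 ≈ 0.805
The largest is 0.805, so survey request is most probable.

survey request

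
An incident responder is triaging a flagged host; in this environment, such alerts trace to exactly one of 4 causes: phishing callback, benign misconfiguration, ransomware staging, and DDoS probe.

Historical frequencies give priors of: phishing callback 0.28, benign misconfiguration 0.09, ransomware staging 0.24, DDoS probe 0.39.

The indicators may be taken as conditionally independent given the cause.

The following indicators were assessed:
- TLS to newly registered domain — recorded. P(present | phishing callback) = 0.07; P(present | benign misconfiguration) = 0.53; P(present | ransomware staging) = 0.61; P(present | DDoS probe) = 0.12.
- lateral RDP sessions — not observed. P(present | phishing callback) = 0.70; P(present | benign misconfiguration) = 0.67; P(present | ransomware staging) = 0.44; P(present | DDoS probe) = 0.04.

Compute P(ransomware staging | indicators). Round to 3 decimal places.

0.552

By Bayes' rule with conditional independence, the unnormalized weight for each hypothesis is prior × ∏ likelihoods (using 1 − P(present | H) for each absent indicator):
  phishing callback: 0.28 × 0.07 × (1 − 0.70) = 0.00588
  benign misconfiguration: 0.09 × 0.53 × (1 − 0.67) = 0.015741
  ransomware staging: 0.24 × 0.61 × (1 − 0.44) = 0.081984
  DDoS probe: 0.39 × 0.12 × (1 − 0.04) = 0.044928
Normalizing constant Z = 0.00588 + 0.015741 + 0.081984 + 0.044928 = 0.14853.
P(ransomware staging | evidence) = 0.081984 / 0.14853 ≈ 0.552.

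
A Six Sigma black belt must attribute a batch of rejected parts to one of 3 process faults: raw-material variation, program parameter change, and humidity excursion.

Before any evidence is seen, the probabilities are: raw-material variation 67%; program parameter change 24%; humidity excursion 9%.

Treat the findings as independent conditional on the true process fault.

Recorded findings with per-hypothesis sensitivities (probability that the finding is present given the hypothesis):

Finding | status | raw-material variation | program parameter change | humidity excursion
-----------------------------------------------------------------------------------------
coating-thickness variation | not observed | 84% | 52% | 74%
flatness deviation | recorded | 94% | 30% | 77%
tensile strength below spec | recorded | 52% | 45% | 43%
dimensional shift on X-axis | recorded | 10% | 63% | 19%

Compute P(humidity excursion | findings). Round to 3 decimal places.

0.089

Multiply each prior by the joint likelihood of the evidence pattern (using 1 − P(present | H) for each absent finding):
  raw-material variation: 0.67 × (1 − 0.84) × 0.94 × 0.52 × 0.10 = 0.0052399
  program parameter change: 0.24 × (1 − 0.52) × 0.30 × 0.45 × 0.63 = 0.0097978
  humidity excursion: 0.09 × (1 − 0.74) × 0.77 × 0.43 × 0.19 = 0.0014721
Marginal likelihood of the evidence = 0.01651.
P(humidity excursion | evidence) = 0.0014721 / 0.01651 ≈ 0.089.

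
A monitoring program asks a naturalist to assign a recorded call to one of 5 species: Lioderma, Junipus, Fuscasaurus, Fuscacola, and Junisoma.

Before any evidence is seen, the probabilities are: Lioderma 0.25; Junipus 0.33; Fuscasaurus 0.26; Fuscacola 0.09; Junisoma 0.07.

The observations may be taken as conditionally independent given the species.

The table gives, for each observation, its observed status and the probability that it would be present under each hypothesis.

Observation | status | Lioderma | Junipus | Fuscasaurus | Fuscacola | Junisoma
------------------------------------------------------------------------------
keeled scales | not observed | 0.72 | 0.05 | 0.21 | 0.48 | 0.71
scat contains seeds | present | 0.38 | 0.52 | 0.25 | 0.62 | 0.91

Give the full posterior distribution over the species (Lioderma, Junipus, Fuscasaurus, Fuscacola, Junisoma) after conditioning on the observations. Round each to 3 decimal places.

0.092, 0.565, 0.178, 0.101, 0.064

For each hypothesis, the unnormalized posterior weight is prior × product of the observation likelihoods (using 1 − P(present | H) for each absent observation):
  Lioderma: 0.25 × (1 − 0.72) × 0.38 = 0.0266
  Junipus: 0.33 × (1 − 0.05) × 0.52 = 0.16302
  Fuscasaurus: 0.26 × (1 − 0.21) × 0.25 = 0.05135
  Fuscacola: 0.09 × (1 − 0.48) × 0.62 = 0.029016
  Junisoma: 0.07 × (1 − 0.71) × 0.91 = 0.018473
The unnormalized weights sum to 0.28846.
P(Lioderma | evidence) = 0.0266 / 0.28846 ≈ 0.092
P(Junipus | evidence) = 0.16302 / 0.28846 ≈ 0.565
P(Fuscasaurus | evidence) = 0.05135 / 0.28846 ≈ 0.178
P(Fuscacola | evidence) = 0.029016 / 0.28846 ≈ 0.101
P(Junisoma | evidence) = 0.018473 / 0.28846 ≈ 0.064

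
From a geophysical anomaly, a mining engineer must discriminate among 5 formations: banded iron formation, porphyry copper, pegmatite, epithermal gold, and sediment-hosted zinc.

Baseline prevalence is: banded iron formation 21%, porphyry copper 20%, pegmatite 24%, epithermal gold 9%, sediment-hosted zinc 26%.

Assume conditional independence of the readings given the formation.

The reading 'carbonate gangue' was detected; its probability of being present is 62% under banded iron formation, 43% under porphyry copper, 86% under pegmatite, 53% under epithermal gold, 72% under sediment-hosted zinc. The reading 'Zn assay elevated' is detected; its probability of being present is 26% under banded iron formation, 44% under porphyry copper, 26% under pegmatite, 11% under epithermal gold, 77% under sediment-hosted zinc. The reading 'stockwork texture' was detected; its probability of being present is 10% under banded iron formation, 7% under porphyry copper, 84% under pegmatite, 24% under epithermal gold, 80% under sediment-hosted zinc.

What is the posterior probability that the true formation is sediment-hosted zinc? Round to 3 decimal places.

0.688

For each hypothesis, the unnormalized posterior weight is prior × product of the reading likelihoods:
  banded iron formation: 0.21 × 0.62 × 0.26 × 0.10 = 0.0033852
  porphyry copper: 0.20 × 0.43 × 0.44 × 0.07 = 0.0026488
  pegmatite: 0.24 × 0.86 × 0.26 × 0.84 = 0.045078
  epithermal gold: 0.09 × 0.53 × 0.11 × 0.24 = 0.0012593
  sediment-hosted zinc: 0.26 × 0.72 × 0.77 × 0.80 = 0.11532
Normalizing constant Z = 0.0033852 + 0.0026488 + 0.045078 + 0.0012593 + 0.11532 = 0.16769.
P(sediment-hosted zinc | evidence) = 0.11532 / 0.16769 ≈ 0.688.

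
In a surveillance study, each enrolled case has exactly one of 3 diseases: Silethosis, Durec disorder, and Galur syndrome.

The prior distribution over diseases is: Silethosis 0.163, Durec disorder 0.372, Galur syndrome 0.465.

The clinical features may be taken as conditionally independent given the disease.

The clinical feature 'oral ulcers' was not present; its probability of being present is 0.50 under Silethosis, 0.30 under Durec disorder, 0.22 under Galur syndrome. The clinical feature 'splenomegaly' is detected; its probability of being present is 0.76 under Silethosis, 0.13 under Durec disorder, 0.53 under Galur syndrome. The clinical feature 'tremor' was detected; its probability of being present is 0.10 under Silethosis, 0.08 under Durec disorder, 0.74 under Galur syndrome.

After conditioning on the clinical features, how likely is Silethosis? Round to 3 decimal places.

For each hypothesis, the unnormalized posterior weight is prior × product of the clinical feature likelihoods (using 1 − P(present | H) for each absent clinical feature):
  Silethosis: 0.163 × (1 − 0.50) × 0.76 × 0.10 = 0.006194
  Durec disorder: 0.372 × (1 − 0.30) × 0.13 × 0.08 = 0.0027082
  Galur syndrome: 0.465 × (1 − 0.22) × 0.53 × 0.74 = 0.14225
Marginal likelihood of the evidence = 0.15115.
P(Silethosis | evidence) = 0.006194 / 0.15115 ≈ 0.041.

0.041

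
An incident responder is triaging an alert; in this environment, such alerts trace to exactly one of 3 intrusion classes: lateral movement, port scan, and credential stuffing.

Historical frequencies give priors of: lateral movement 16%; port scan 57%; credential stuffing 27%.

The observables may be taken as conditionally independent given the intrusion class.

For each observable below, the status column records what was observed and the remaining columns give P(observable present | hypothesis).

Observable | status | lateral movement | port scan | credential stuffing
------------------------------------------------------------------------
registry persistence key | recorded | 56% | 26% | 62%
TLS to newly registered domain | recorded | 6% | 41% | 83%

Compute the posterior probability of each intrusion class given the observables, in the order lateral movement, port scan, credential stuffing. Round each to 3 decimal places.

0.026, 0.296, 0.678

For each hypothesis, the unnormalized posterior weight is prior × product of the observable likelihoods:
  lateral movement: 0.16 × 0.56 × 0.06 = 0.005376
  port scan: 0.57 × 0.26 × 0.41 = 0.060762
  credential stuffing: 0.27 × 0.62 × 0.83 = 0.13894
Marginal likelihood of the evidence = 0.20508.
P(lateral movement | evidence) = 0.005376 / 0.20508 ≈ 0.026
P(port scan | evidence) = 0.060762 / 0.20508 ≈ 0.296
P(credential stuffing | evidence) = 0.13894 / 0.20508 ≈ 0.678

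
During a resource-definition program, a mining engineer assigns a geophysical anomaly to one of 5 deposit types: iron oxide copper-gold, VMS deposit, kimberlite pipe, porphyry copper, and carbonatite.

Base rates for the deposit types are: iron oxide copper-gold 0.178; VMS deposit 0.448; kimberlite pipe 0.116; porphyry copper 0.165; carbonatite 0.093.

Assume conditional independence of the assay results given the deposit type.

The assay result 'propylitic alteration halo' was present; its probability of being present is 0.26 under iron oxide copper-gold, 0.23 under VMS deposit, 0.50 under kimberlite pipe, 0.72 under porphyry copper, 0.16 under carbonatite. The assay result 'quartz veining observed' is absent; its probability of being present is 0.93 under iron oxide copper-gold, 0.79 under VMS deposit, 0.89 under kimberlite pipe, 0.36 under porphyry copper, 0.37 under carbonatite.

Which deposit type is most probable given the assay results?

porphyry copper

For each hypothesis, the unnormalized posterior weight is prior × product of the assay result likelihoods (using 1 − P(present | H) for each absent assay result):
  iron oxide copper-gold: 0.178 × 0.26 × (1 − 0.93) = 0.0032396
  VMS deposit: 0.448 × 0.23 × (1 − 0.79) = 0.021638
  kimberlite pipe: 0.116 × 0.50 × (1 − 0.89) = 0.00638
  porphyry copper: 0.165 × 0.72 × (1 − 0.36) = 0.076032
  carbonatite: 0.093 × 0.16 × (1 − 0.37) = 0.0093744
Normalizing constant Z = 0.0032396 + 0.021638 + 0.00638 + 0.076032 + 0.0093744 = 0.11666.
P(iron oxide copper-gold | evidence) ≈ 0.0032396 / 0.11666 ≈ 0.028
P(VMS deposit | evidence) ≈ 0.021638 / 0.11666 ≈ 0.185
P(kimberlite pipe | evidence) ≈ 0.00638 / 0.11666 ≈ 0.055
P(porphyry copper | evidence) ≈ 0.076032 / 0.11666 ≈ 0.652
P(carbonatite | evidence) ≈ 0.0093744 / 0.11666 ≈ 0.080
The largest is 0.652, so porphyry copper is most probable.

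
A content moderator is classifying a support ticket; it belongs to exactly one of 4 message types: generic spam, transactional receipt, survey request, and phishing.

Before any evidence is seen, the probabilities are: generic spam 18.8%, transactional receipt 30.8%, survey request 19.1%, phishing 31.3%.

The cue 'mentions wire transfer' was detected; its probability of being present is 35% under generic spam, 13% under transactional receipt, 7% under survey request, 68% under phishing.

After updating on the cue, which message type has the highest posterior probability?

By Bayes' rule, the unnormalized weight for each hypothesis is prior × likelihood:
  generic spam: 0.188 × 0.35 = 0.0658
  transactional receipt: 0.308 × 0.13 = 0.04004
  survey request: 0.191 × 0.07 = 0.01337
  phishing: 0.313 × 0.68 = 0.21284
Normalizing constant Z = 0.0658 + 0.04004 + 0.01337 + 0.21284 = 0.33205.
P(generic spam | evidence) ≈ 0.0658 / 0.33205 ≈ 0.198
P(transactional receipt | evidence) ≈ 0.04004 / 0.33205 ≈ 0.121
P(survey request | evidence) ≈ 0.01337 / 0.33205 ≈ 0.040
P(phishing | evidence) ≈ 0.21284 / 0.33205 ≈ 0.641
The largest is 0.641, so phishing is most probable.

phishing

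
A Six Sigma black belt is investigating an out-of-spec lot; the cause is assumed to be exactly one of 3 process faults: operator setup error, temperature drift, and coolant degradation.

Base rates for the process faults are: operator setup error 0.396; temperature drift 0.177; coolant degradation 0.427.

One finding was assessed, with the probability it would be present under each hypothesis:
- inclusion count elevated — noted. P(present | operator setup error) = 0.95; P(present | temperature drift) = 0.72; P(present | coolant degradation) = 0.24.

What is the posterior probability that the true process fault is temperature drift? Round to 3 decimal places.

Multiply each prior by the likelihood of the finding:
  operator setup error: 0.396 × 0.95 = 0.3762
  temperature drift: 0.177 × 0.72 = 0.12744
  coolant degradation: 0.427 × 0.24 = 0.10248
Marginal likelihood of the evidence = 0.60612.
P(temperature drift | evidence) = 0.12744 / 0.60612 ≈ 0.210.

0.210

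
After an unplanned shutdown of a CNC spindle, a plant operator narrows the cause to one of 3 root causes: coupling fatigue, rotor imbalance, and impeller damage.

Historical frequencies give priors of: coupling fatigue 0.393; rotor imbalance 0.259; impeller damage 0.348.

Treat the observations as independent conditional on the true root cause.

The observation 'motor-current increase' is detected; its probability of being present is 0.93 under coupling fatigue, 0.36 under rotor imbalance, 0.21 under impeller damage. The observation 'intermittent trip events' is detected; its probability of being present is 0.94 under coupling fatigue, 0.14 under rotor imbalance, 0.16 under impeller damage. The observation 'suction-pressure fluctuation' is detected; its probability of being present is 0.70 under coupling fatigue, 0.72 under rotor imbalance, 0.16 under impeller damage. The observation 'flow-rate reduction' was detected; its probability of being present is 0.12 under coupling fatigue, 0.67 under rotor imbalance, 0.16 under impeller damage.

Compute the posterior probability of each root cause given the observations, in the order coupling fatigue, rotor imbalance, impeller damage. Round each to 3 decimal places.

0.814, 0.178, 0.008

For each hypothesis, the unnormalized posterior weight is prior × product of the observation likelihoods:
  coupling fatigue: 0.393 × 0.93 × 0.94 × 0.70 × 0.12 = 0.028859
  rotor imbalance: 0.259 × 0.36 × 0.14 × 0.72 × 0.67 = 0.0062971
  impeller damage: 0.348 × 0.21 × 0.16 × 0.16 × 0.16 = 0.00029934
The unnormalized weights sum to 0.035455.
P(coupling fatigue | evidence) = 0.028859 / 0.035455 ≈ 0.814
P(rotor imbalance | evidence) = 0.0062971 / 0.035455 ≈ 0.178
P(impeller damage | evidence) = 0.00029934 / 0.035455 ≈ 0.008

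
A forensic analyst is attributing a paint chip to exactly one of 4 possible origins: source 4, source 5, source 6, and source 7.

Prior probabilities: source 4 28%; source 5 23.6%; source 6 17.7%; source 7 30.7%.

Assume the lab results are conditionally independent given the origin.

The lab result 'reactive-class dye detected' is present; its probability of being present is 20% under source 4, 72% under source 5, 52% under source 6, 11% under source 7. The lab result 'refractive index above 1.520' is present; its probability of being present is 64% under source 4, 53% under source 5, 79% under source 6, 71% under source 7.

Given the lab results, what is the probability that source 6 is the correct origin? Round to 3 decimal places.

Multiply each prior by the joint likelihood of the lab result pattern:
  source 4: 0.280 × 0.20 × 0.64 = 0.03584
  source 5: 0.236 × 0.72 × 0.53 = 0.090058
  source 6: 0.177 × 0.52 × 0.79 = 0.072712
  source 7: 0.307 × 0.11 × 0.71 = 0.023977
Normalizing constant Z = 0.03584 + 0.090058 + 0.072712 + 0.023977 = 0.22259.
P(source 6 | evidence) = 0.072712 / 0.22259 ≈ 0.327.

0.327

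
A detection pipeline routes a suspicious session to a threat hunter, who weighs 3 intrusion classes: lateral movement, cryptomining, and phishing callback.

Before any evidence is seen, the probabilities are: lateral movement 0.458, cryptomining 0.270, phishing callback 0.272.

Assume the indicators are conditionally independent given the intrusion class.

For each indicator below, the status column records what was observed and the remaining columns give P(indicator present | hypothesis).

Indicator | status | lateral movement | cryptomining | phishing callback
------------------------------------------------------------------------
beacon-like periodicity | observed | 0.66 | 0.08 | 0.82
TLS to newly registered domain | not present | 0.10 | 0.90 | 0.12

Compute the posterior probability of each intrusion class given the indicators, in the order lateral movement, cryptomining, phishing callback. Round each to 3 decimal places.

0.578, 0.005, 0.417

For each hypothesis, the unnormalized posterior weight is prior × product of the indicator likelihoods (using 1 − P(present | H) for each absent indicator):
  lateral movement: 0.458 × 0.66 × (1 − 0.10) = 0.27205
  cryptomining: 0.270 × 0.08 × (1 − 0.90) = 0.00216
  phishing callback: 0.272 × 0.82 × (1 − 0.12) = 0.19628
The unnormalized weights sum to 0.47049.
P(lateral movement | evidence) = 0.27205 / 0.47049 ≈ 0.578
P(cryptomining | evidence) = 0.00216 / 0.47049 ≈ 0.005
P(phishing callback | evidence) = 0.19628 / 0.47049 ≈ 0.417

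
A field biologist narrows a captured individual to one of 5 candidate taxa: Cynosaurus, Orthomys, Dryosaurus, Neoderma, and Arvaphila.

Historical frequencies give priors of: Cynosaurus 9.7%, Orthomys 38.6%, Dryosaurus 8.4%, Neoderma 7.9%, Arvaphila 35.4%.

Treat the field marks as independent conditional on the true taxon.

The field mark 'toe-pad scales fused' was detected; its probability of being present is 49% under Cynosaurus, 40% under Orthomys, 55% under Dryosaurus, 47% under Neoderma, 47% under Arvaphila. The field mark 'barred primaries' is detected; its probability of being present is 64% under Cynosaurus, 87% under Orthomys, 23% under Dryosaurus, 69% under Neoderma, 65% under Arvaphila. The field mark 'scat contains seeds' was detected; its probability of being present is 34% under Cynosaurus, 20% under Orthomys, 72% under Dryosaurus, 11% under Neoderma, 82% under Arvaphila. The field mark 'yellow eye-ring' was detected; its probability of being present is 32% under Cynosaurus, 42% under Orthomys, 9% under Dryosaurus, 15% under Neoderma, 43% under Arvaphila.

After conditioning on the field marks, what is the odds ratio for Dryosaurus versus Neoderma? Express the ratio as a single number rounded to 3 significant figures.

The normalizing constant cancels in an odds ratio, so compute prior × likelihood for the two hypotheses only:
  Dryosaurus: 0.084 × 0.55 × 0.23 × 0.72 × 0.09 = 0.00068856
  Neoderma: 0.079 × 0.47 × 0.69 × 0.11 × 0.15 = 0.00042273
Posterior odds = 0.00068856 / 0.00042273 ≈ 1.63.

1.63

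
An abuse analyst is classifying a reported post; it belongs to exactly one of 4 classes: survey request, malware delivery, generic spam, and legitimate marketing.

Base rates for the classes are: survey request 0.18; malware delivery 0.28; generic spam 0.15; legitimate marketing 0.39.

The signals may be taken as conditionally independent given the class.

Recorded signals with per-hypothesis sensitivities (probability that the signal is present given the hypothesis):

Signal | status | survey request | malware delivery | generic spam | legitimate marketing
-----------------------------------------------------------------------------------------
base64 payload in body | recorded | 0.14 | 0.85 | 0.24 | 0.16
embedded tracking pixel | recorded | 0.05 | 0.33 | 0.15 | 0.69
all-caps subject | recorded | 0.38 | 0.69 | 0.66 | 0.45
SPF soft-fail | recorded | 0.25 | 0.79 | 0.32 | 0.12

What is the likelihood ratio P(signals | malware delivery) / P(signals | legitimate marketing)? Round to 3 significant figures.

The Bayes factor is the ratio of the joint likelihoods of the signal pattern under the two hypotheses.
  malware delivery: 0.85 × 0.33 × 0.69 × 0.79 = 0.1529
  legitimate marketing: 0.16 × 0.69 × 0.45 × 0.12 = 0.0059616
Bayes factor = 0.1529 / 0.0059616 ≈ 25.6

25.6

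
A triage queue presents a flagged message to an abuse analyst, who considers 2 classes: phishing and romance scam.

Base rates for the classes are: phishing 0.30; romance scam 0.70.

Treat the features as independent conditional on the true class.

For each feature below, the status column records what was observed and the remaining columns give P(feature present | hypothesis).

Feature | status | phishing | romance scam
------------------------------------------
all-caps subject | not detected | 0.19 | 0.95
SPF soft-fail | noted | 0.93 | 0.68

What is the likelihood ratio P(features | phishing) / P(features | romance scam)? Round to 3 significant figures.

22.2

The Bayes factor is the ratio of the joint likelihoods of the feature pattern under the two hypotheses (using 1 − P(present | H) for each absent feature).
  phishing: (1 − 0.19) × 0.93 = 0.7533
  romance scam: (1 − 0.95) × 0.68 = 0.034
Bayes factor = 0.7533 / 0.034 ≈ 22.2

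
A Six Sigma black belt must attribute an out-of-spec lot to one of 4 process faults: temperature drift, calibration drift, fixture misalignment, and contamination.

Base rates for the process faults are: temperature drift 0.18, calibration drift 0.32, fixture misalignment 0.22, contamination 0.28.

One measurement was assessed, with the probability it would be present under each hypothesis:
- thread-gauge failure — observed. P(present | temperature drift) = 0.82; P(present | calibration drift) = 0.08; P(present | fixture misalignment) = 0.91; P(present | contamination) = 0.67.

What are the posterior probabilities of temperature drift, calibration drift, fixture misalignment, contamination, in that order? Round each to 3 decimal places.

0.263, 0.046, 0.357, 0.334

Multiply each prior by the likelihood of the measurement:
  temperature drift: 0.18 × 0.82 = 0.1476
  calibration drift: 0.32 × 0.08 = 0.0256
  fixture misalignment: 0.22 × 0.91 = 0.2002
  contamination: 0.28 × 0.67 = 0.1876
Normalizing constant Z = 0.1476 + 0.0256 + 0.2002 + 0.1876 = 0.561.
P(temperature drift | evidence) = 0.1476 / 0.561 ≈ 0.263
P(calibration drift | evidence) = 0.0256 / 0.561 ≈ 0.046
P(fixture misalignment | evidence) = 0.2002 / 0.561 ≈ 0.357
P(contamination | evidence) = 0.1876 / 0.561 ≈ 0.334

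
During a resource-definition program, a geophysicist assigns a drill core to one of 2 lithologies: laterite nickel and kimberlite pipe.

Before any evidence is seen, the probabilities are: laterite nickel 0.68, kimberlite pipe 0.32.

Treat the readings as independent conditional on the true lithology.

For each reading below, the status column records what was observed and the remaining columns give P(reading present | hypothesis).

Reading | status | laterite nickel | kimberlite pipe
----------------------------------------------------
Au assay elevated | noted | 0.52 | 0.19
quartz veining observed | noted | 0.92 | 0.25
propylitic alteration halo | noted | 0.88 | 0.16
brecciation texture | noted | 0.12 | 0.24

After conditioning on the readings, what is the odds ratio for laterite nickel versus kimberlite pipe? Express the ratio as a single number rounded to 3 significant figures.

Posterior odds equal prior odds times the likelihood ratio; only the two competing hypotheses matter.
  laterite nickel: 0.68 × 0.52 × 0.92 × 0.88 × 0.12 = 0.034353
  kimberlite pipe: 0.32 × 0.19 × 0.25 × 0.16 × 0.24 = 0.00058368
Posterior odds = 0.034353 / 0.00058368 ≈ 58.9.

58.9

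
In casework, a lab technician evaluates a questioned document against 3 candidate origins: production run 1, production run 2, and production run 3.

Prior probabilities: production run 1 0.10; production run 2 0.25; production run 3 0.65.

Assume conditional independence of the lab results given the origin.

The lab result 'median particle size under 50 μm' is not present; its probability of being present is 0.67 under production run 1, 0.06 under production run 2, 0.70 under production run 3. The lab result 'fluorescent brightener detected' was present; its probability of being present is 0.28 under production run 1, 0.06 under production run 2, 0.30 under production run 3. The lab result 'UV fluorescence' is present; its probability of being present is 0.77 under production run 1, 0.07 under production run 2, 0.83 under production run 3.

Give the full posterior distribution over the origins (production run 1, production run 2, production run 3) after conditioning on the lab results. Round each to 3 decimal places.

By Bayes' rule with conditional independence, the unnormalized weight for each hypothesis is prior × ∏ likelihoods (using 1 − P(present | H) for each absent lab result):
  production run 1: 0.10 × (1 − 0.67) × 0.28 × 0.77 = 0.0071148
  production run 2: 0.25 × (1 − 0.06) × 0.06 × 0.07 = 0.000987
  production run 3: 0.65 × (1 − 0.70) × 0.30 × 0.83 = 0.048555
The unnormalized weights sum to 0.056657.
P(production run 1 | evidence) = 0.0071148 / 0.056657 ≈ 0.126
P(production run 2 | evidence) = 0.000987 / 0.056657 ≈ 0.017
P(production run 3 | evidence) = 0.048555 / 0.056657 ≈ 0.857

0.126, 0.017, 0.857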